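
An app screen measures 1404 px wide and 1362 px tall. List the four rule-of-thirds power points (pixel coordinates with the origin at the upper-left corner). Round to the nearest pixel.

(468, 454), (936, 454), (468, 908), (936, 908)

One third of 1404 is 468; one third of 1362 is 454.
Vertical third lines at x = 468 and x = 936; horizontal third lines at y = 454 and y = 908.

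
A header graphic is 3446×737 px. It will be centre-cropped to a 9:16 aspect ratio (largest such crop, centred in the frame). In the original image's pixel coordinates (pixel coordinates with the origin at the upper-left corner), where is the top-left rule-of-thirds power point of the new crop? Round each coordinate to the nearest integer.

3446/737 > 9/16, so the 9:16 crop keeps the full height 737 and trims width to 737 × 9/16 = 414.56 px.
Left offset = (3446 − 414.56)/2 = 1515.72 px; top offset = 0.
Top-left is one-third across and one-third down within the crop:
x = 1515.72 + 1 × 414.56/3 ≈ 1654; y = 0.00 + 1 × 737.00/3 ≈ 246.

(1654, 246)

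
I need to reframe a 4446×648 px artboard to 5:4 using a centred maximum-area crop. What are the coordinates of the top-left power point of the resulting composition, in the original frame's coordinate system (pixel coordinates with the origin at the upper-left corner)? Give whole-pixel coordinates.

x = 2088 px, y = 216 px

4446/648 > 5/4, so the 5:4 crop keeps the full height 648 and trims width to 648 × 5/4 = 810.00 px.
Left offset = (4446 − 810.00)/2 = 1818.00 px; top offset = 0.
Top-left is one-third across and one-third down within the crop:
x = 1818.00 + 1 × 810.00/3 ≈ 2088; y = 0.00 + 1 × 648.00/3 ≈ 216.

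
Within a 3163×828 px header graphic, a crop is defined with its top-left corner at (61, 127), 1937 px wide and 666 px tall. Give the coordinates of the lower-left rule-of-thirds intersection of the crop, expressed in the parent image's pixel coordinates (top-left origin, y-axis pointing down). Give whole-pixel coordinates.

(707, 571)

One third of the crop width 1937 is 645.67 px.
One third of the crop height 666 is 222.00 px.
The lower-left point is one-third across and two-thirds down within the crop:
x = 61 + 1 × 645.67 ≈ 707; y = 127 + 2 × 222.00 ≈ 571.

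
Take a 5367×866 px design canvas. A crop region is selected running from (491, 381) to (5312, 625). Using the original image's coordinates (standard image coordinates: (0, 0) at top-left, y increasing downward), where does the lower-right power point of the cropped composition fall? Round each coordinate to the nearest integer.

x = 3705 px, y = 544 px

Crop width = 5312 − 491 = 4821 px; one third is 1607.00 px.
Crop height = 625 − 381 = 244 px; one third is 81.33 px.
The lower-right point is two-thirds across and two-thirds down within the crop:
x = 491 + 2 × 1607.00 ≈ 3705; y = 381 + 2 × 81.33 ≈ 544.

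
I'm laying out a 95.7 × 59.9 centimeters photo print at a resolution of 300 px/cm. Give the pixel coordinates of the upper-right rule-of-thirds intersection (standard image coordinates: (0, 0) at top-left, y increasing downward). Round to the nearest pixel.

x = 19140 px, y = 5990 px

In pixels the canvas is 95.7 × 300 = 28710 wide and 59.9 × 300 = 17970 tall.
The upper-right point is two-thirds across and one-third down:
x = 2 × 28710/3 ≈ 19140; y = 1 × 17970/3 ≈ 5990.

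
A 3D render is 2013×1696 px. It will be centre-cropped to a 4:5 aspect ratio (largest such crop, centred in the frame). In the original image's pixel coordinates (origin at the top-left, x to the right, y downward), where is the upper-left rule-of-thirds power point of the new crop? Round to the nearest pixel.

x = 780 px, y = 565 px

2013/1696 > 4/5, so the 4:5 crop keeps the full height 1696 and trims width to 1696 × 4/5 = 1356.80 px.
Left offset = (2013 − 1356.80)/2 = 328.10 px; top offset = 0.
Upper-left is one-third across and one-third down within the crop:
x = 328.10 + 1 × 1356.80/3 ≈ 780; y = 0.00 + 1 × 1696.00/3 ≈ 565.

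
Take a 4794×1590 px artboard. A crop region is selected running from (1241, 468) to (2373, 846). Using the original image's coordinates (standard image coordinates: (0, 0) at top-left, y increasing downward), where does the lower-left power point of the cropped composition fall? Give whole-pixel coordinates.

Crop width = 2373 − 1241 = 1132 px; one third is 377.33 px.
Crop height = 846 − 468 = 378 px; one third is 126.00 px.
The lower-left point is one-third across and two-thirds down within the crop:
x = 1241 + 1 × 377.33 ≈ 1618; y = 468 + 2 × 126.00 ≈ 720.

(1618, 720)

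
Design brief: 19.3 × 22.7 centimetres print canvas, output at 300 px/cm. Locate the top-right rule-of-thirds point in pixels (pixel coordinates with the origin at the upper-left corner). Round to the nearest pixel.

x = 3860 px, y = 2270 px

In pixels the canvas is 19.3 × 300 = 5790 wide and 22.7 × 300 = 6810 tall.
The top-right point is two-thirds across and one-third down:
x = 2 × 5790/3 ≈ 3860; y = 1 × 6810/3 ≈ 2270.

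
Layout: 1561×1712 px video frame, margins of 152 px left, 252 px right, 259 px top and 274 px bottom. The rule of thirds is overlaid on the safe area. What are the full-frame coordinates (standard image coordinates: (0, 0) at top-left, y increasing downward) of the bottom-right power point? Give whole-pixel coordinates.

Content width = 1561 − 152 − 252 = 1157 px; content height = 1712 − 259 − 274 = 1179 px.
Bottom-right is two-thirds across and two-thirds down within the safe area.
x = 152 + 2 × 1157/3 = 152 + 771.33 ≈ 923
y = 259 + 2 × 1179/3 = 259 + 786.00 ≈ 1045

x = 923 px, y = 1045 px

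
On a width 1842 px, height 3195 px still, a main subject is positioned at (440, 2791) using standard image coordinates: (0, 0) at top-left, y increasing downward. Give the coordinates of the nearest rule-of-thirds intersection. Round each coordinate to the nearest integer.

x = 614 px, y = 2130 px

Third lines: x ∈ {614, 1228}, y ∈ {1065, 2130}.
440 is closer to x = 614; 2791 is closer to y = 2130.
So the nearest intersection is the lower-left power point.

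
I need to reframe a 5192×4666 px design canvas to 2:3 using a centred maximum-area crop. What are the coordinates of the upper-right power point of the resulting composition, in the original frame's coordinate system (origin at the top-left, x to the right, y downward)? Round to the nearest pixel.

(3114, 1555)

5192/4666 > 2/3, so the 2:3 crop keeps the full height 4666 and trims width to 4666 × 2/3 = 3110.67 px.
Left offset = (5192 − 3110.67)/2 = 1040.67 px; top offset = 0.
Upper-right is two-thirds across and one-third down within the crop:
x = 1040.67 + 2 × 3110.67/3 ≈ 3114; y = 0.00 + 1 × 4666.00/3 ≈ 1555.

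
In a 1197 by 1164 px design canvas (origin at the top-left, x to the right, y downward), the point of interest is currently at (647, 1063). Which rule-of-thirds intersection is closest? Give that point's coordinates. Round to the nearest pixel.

x = 798 px, y = 776 px

Third lines: x ∈ {399, 798}, y ∈ {388, 776}.
647 is closer to x = 798; 1063 is closer to y = 776.
So the nearest intersection is the lower-right power point.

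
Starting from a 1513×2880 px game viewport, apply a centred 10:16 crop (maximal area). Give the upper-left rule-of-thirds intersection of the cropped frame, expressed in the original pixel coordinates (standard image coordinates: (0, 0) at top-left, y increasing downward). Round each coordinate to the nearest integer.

(504, 1037)

1513/2880 < 10/16, so the 10:16 crop keeps the full width 1513 and trims height to 1513 × 16/10 = 2420.80 px.
Top offset = (2880 − 2420.80)/2 = 229.60 px; left offset = 0.
Upper-left is one-third across and one-third down within the crop:
x = 0.00 + 1 × 1513.00/3 ≈ 504; y = 229.60 + 1 × 2420.80/3 ≈ 1037.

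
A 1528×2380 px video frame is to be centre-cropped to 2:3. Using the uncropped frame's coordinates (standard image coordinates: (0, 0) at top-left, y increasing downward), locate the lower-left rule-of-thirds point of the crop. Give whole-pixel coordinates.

x = 509 px, y = 1572 px

1528/2380 < 2/3, so the 2:3 crop keeps the full width 1528 and trims height to 1528 × 3/2 = 2292.00 px.
Top offset = (2380 − 2292.00)/2 = 44.00 px; left offset = 0.
Lower-left is one-third across and two-thirds down within the crop:
x = 0.00 + 1 × 1528.00/3 ≈ 509; y = 44.00 + 2 × 2292.00/3 ≈ 1572.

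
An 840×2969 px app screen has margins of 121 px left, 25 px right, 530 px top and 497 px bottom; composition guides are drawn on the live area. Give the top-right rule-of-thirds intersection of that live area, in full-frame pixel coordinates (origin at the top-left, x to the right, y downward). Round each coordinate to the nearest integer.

(584, 1177)

Content width = 840 − 121 − 25 = 694 px; content height = 2969 − 530 − 497 = 1942 px.
Top-right is two-thirds across and one-third down within the live area.
x = 121 + 2 × 694/3 = 121 + 462.67 ≈ 584
y = 530 + 1 × 1942/3 = 530 + 647.33 ≈ 1177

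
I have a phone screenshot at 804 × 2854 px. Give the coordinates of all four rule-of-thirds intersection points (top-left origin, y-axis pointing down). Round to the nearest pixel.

(268, 951), (536, 951), (268, 1903), (536, 1903)

One third of 804 is 268; one third of 2854 is 951.33.
Vertical third lines at x = 268 and x = 536; horizontal third lines at y = 951 and y = 1903.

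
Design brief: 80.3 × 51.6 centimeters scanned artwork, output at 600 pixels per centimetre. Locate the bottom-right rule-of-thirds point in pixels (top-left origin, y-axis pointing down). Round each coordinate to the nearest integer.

(32120, 20640)

In pixels the canvas is 80.3 × 600 = 48180 wide and 51.6 × 600 = 30960 tall.
The bottom-right point is two-thirds across and two-thirds down:
x = 2 × 48180/3 ≈ 32120; y = 2 × 30960/3 ≈ 20640.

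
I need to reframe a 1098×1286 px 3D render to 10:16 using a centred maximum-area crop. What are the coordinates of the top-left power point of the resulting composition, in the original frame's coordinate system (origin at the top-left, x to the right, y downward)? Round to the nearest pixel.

(415, 429)

1098/1286 > 10/16, so the 10:16 crop keeps the full height 1286 and trims width to 1286 × 10/16 = 803.75 px.
Left offset = (1098 − 803.75)/2 = 147.12 px; top offset = 0.
Top-left is one-third across and one-third down within the crop:
x = 147.12 + 1 × 803.75/3 ≈ 415; y = 0.00 + 1 × 1286.00/3 ≈ 429.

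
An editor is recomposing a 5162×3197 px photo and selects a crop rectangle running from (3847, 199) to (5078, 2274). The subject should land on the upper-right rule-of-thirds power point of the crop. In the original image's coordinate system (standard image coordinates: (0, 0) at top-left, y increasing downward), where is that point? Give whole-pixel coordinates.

Crop width = 5078 − 3847 = 1231 px; one third is 410.33 px.
Crop height = 2274 − 199 = 2075 px; one third is 691.67 px.
The upper-right point is two-thirds across and one-third down within the crop:
x = 3847 + 2 × 410.33 ≈ 4668; y = 199 + 1 × 691.67 ≈ 891.

(4668, 891)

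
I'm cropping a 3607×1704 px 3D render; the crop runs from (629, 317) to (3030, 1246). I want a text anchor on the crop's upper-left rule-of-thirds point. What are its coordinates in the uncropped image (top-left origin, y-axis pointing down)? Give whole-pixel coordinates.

(1429, 627)

Crop width = 3030 − 629 = 2401 px; one third is 800.33 px.
Crop height = 1246 − 317 = 929 px; one third is 309.67 px.
The upper-left point is one-third across and one-third down within the crop:
x = 629 + 1 × 800.33 ≈ 1429; y = 317 + 1 × 309.67 ≈ 627.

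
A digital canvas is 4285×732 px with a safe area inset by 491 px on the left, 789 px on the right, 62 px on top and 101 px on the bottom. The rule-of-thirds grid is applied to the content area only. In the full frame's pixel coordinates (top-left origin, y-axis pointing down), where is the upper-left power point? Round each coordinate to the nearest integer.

Content width = 4285 − 491 − 789 = 3005 px; content height = 732 − 62 − 101 = 569 px.
Upper-left is one-third across and one-third down within the content area.
x = 491 + 1 × 3005/3 = 491 + 1001.67 ≈ 1493
y = 62 + 1 × 569/3 = 62 + 189.67 ≈ 252

x = 1493 px, y = 252 px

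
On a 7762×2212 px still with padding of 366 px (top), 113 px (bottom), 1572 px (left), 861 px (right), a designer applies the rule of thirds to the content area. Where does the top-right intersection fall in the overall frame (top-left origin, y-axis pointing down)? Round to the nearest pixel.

(5125, 944)

Content width = 7762 − 1572 − 861 = 5329 px; content height = 2212 − 366 − 113 = 1733 px.
Top-right is two-thirds across and one-third down within the content area.
x = 1572 + 2 × 5329/3 = 1572 + 3552.67 ≈ 5125
y = 366 + 1 × 1733/3 = 366 + 577.67 ≈ 944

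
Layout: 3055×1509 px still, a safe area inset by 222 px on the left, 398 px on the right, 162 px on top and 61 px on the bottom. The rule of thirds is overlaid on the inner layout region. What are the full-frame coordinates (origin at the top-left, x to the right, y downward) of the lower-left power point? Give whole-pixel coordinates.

Content width = 3055 − 222 − 398 = 2435 px; content height = 1509 − 162 − 61 = 1286 px.
Lower-left is one-third across and two-thirds down within the inner layout region.
x = 222 + 1 × 2435/3 = 222 + 811.67 ≈ 1034
y = 162 + 2 × 1286/3 = 162 + 857.33 ≈ 1019

x = 1034 px, y = 1019 px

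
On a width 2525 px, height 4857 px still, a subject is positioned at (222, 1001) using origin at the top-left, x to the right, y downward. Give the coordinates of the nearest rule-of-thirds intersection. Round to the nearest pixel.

x = 842 px, y = 1619 px

Third lines: x ∈ {842, 1683}, y ∈ {1619, 3238}.
222 is closer to x = 842; 1001 is closer to y = 1619.
So the nearest intersection is the upper-left power point.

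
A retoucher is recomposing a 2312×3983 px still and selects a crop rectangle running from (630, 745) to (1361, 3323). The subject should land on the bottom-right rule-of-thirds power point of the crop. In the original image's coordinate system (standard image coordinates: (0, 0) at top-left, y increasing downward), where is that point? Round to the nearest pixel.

Crop width = 1361 − 630 = 731 px; one third is 243.67 px.
Crop height = 3323 − 745 = 2578 px; one third is 859.33 px.
The bottom-right point is two-thirds across and two-thirds down within the crop:
x = 630 + 2 × 243.67 ≈ 1117; y = 745 + 2 × 859.33 ≈ 2464.

(1117, 2464)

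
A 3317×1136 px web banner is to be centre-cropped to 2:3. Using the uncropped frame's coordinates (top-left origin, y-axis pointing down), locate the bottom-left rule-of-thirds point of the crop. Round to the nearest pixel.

x = 1532 px, y = 757 px

3317/1136 > 2/3, so the 2:3 crop keeps the full height 1136 and trims width to 1136 × 2/3 = 757.33 px.
Left offset = (3317 − 757.33)/2 = 1279.83 px; top offset = 0.
Bottom-left is one-third across and two-thirds down within the crop:
x = 1279.83 + 1 × 757.33/3 ≈ 1532; y = 0.00 + 2 × 1136.00/3 ≈ 757.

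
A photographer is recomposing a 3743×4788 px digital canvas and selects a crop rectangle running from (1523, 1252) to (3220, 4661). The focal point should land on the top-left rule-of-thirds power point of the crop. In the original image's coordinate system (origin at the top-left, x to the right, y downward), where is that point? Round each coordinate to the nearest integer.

(2089, 2388)

Crop width = 3220 − 1523 = 1697 px; one third is 565.67 px.
Crop height = 4661 − 1252 = 3409 px; one third is 1136.33 px.
The top-left point is one-third across and one-third down within the crop:
x = 1523 + 1 × 565.67 ≈ 2089; y = 1252 + 1 × 1136.33 ≈ 2388.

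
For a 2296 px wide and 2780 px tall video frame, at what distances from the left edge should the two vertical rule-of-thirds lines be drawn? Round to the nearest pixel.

x = 765 px and x = 1531 px

2296 / 3 = 765.33, so the vertical lines sit at one and two thirds of 2296.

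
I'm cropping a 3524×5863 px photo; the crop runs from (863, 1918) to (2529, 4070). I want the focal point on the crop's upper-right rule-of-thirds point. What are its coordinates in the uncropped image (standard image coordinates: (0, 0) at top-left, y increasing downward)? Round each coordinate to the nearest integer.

Crop width = 2529 − 863 = 1666 px; one third is 555.33 px.
Crop height = 4070 − 1918 = 2152 px; one third is 717.33 px.
The upper-right point is two-thirds across and one-third down within the crop:
x = 863 + 2 × 555.33 ≈ 1974; y = 1918 + 1 × 717.33 ≈ 2635.

(1974, 2635)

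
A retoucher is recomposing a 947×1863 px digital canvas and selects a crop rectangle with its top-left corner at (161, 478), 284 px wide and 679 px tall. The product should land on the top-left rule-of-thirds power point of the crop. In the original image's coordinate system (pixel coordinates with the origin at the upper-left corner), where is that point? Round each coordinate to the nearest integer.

One third of the crop width 284 is 94.67 px.
One third of the crop height 679 is 226.33 px.
The top-left point is one-third across and one-third down within the crop:
x = 161 + 1 × 94.67 ≈ 256; y = 478 + 1 × 226.33 ≈ 704.

x = 256 px, y = 704 px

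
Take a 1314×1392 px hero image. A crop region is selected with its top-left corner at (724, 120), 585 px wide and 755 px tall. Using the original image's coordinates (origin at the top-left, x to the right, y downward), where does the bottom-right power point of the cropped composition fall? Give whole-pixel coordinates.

One third of the crop width 585 is 195.00 px.
One third of the crop height 755 is 251.67 px.
The bottom-right point is two-thirds across and two-thirds down within the crop:
x = 724 + 2 × 195.00 ≈ 1114; y = 120 + 2 × 251.67 ≈ 623.

(1114, 623)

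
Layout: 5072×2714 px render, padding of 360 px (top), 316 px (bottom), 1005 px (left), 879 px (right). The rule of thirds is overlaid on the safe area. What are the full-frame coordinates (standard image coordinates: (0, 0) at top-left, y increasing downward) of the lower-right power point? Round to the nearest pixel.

x = 3130 px, y = 1719 px

Content width = 5072 − 1005 − 879 = 3188 px; content height = 2714 − 360 − 316 = 2038 px.
Lower-right is two-thirds across and two-thirds down within the safe area.
x = 1005 + 2 × 3188/3 = 1005 + 2125.33 ≈ 3130
y = 360 + 2 × 2038/3 = 360 + 1358.67 ≈ 1719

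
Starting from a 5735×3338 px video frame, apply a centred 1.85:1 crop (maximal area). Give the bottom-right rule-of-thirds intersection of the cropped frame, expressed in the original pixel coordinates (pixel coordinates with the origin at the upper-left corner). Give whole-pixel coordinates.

(3823, 2186)

5735/3338 < 1.85/1, so the 1.85:1 crop keeps the full width 5735 and trims height to 5735 × 1/1.85 = 3100.00 px.
Top offset = (3338 − 3100.00)/2 = 119.00 px; left offset = 0.
Bottom-right is two-thirds across and two-thirds down within the crop:
x = 0.00 + 2 × 5735.00/3 ≈ 3823; y = 119.00 + 2 × 3100.00/3 ≈ 2186.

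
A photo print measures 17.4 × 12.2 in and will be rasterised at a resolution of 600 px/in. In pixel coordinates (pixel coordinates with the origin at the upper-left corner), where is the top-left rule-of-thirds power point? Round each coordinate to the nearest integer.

In pixels the canvas is 17.4 × 600 = 10440 wide and 12.2 × 600 = 7320 tall.
The top-left point is one-third across and one-third down:
x = 1 × 10440/3 ≈ 3480; y = 1 × 7320/3 ≈ 2440.

x = 3480 px, y = 2440 px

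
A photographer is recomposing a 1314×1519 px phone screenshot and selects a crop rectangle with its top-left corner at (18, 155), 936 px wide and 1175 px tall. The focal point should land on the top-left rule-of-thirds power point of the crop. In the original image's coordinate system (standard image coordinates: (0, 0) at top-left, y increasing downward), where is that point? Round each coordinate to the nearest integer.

One third of the crop width 936 is 312.00 px.
One third of the crop height 1175 is 391.67 px.
The top-left point is one-third across and one-third down within the crop:
x = 18 + 1 × 312.00 ≈ 330; y = 155 + 1 × 391.67 ≈ 547.

(330, 547)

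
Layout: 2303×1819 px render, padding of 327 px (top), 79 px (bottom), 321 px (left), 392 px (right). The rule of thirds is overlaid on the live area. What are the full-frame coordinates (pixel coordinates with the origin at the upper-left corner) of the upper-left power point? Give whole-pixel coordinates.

(851, 798)

Content width = 2303 − 321 − 392 = 1590 px; content height = 1819 − 327 − 79 = 1413 px.
Upper-left is one-third across and one-third down within the live area.
x = 321 + 1 × 1590/3 = 321 + 530.00 ≈ 851
y = 327 + 1 × 1413/3 = 327 + 471.00 ≈ 798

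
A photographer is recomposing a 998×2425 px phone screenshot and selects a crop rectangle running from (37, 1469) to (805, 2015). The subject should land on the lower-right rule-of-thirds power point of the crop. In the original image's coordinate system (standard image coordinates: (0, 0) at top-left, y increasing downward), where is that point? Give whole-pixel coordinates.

(549, 1833)

Crop width = 805 − 37 = 768 px; one third is 256.00 px.
Crop height = 2015 − 1469 = 546 px; one third is 182.00 px.
The lower-right point is two-thirds across and two-thirds down within the crop:
x = 37 + 2 × 256.00 ≈ 549; y = 1469 + 2 × 182.00 ≈ 1833.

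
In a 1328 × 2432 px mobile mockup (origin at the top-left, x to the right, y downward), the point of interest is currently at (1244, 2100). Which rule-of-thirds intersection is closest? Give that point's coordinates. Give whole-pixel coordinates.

x = 885 px, y = 1621 px

Third lines: x ∈ {443, 885}, y ∈ {811, 1621}.
1244 is closer to x = 885; 2100 is closer to y = 1621.
So the nearest intersection is the lower-right power point.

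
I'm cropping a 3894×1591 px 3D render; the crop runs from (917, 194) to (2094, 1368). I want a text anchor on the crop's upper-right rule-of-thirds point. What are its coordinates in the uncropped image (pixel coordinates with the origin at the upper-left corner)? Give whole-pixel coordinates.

x = 1702 px, y = 585 px

Crop width = 2094 − 917 = 1177 px; one third is 392.33 px.
Crop height = 1368 − 194 = 1174 px; one third is 391.33 px.
The upper-right point is two-thirds across and one-third down within the crop:
x = 917 + 2 × 392.33 ≈ 1702; y = 194 + 1 × 391.33 ≈ 585.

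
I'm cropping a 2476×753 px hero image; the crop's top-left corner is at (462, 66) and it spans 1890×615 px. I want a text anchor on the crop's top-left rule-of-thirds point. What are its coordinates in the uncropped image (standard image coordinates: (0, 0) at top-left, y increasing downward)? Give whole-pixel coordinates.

x = 1092 px, y = 271 px

One third of the crop width 1890 is 630.00 px.
One third of the crop height 615 is 205.00 px.
The top-left point is one-third across and one-third down within the crop:
x = 462 + 1 × 630.00 ≈ 1092; y = 66 + 1 × 205.00 ≈ 271.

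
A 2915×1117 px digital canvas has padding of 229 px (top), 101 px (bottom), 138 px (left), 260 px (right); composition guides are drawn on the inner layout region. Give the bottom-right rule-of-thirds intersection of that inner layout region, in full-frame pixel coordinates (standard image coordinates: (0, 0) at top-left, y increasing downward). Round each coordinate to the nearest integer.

x = 1816 px, y = 754 px

Content width = 2915 − 138 − 260 = 2517 px; content height = 1117 − 229 − 101 = 787 px.
Bottom-right is two-thirds across and two-thirds down within the inner layout region.
x = 138 + 2 × 2517/3 = 138 + 1678.00 ≈ 1816
y = 229 + 2 × 787/3 = 229 + 524.67 ≈ 754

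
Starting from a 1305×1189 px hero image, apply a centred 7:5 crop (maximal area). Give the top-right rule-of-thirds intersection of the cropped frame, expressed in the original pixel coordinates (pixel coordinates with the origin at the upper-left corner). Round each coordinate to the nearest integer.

1305/1189 < 7/5, so the 7:5 crop keeps the full width 1305 and trims height to 1305 × 5/7 = 932.14 px.
Top offset = (1189 − 932.14)/2 = 128.43 px; left offset = 0.
Top-right is two-thirds across and one-third down within the crop:
x = 0.00 + 2 × 1305.00/3 ≈ 870; y = 128.43 + 1 × 932.14/3 ≈ 439.

x = 870 px, y = 439 px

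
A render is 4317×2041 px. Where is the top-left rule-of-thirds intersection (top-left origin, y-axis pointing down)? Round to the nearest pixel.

x = 1439 px, y = 680 px

The top-left point sits one-third of the way across and one-third of the way down.
x = 1 × 4317/3 ≈ 1439; y = 1 × 2041/3 ≈ 680.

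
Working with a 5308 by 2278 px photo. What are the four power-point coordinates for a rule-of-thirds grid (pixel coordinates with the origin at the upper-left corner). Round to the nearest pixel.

(1769, 759), (3539, 759), (1769, 1519), (3539, 1519)

One third of 5308 is 1769.33; one third of 2278 is 759.33.
Vertical third lines at x = 1769 and x = 3539; horizontal third lines at y = 759 and y = 1519.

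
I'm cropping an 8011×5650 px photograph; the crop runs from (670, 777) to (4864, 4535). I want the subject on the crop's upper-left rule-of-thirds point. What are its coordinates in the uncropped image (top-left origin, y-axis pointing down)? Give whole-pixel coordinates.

(2068, 2030)

Crop width = 4864 − 670 = 4194 px; one third is 1398.00 px.
Crop height = 4535 − 777 = 3758 px; one third is 1252.67 px.
The upper-left point is one-third across and one-third down within the crop:
x = 670 + 1 × 1398.00 ≈ 2068; y = 777 + 1 × 1252.67 ≈ 2030.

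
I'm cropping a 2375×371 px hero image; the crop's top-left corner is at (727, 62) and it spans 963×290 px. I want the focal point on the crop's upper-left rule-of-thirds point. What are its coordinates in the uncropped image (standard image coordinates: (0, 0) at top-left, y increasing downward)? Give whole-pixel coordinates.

x = 1048 px, y = 159 px

One third of the crop width 963 is 321.00 px.
One third of the crop height 290 is 96.67 px.
The upper-left point is one-third across and one-third down within the crop:
x = 727 + 1 × 321.00 ≈ 1048; y = 62 + 1 × 96.67 ≈ 159.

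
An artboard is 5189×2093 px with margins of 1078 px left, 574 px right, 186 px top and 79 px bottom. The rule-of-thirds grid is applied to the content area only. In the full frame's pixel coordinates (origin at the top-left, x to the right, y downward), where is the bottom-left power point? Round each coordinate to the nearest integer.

Content width = 5189 − 1078 − 574 = 3537 px; content height = 2093 − 186 − 79 = 1828 px.
Bottom-left is one-third across and two-thirds down within the content area.
x = 1078 + 1 × 3537/3 = 1078 + 1179.00 ≈ 2257
y = 186 + 2 × 1828/3 = 186 + 1218.67 ≈ 1405

x = 2257 px, y = 1405 px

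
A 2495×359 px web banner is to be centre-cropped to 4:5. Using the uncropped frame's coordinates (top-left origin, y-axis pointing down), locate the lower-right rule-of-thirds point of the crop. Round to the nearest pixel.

2495/359 > 4/5, so the 4:5 crop keeps the full height 359 and trims width to 359 × 4/5 = 287.20 px.
Left offset = (2495 − 287.20)/2 = 1103.90 px; top offset = 0.
Lower-right is two-thirds across and two-thirds down within the crop:
x = 1103.90 + 2 × 287.20/3 ≈ 1295; y = 0.00 + 2 × 359.00/3 ≈ 239.

x = 1295 px, y = 239 px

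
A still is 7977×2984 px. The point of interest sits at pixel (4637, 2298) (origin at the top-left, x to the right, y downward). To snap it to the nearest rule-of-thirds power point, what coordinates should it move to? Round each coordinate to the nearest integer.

x = 5318 px, y = 1989 px

Third lines: x ∈ {2659, 5318}, y ∈ {995, 1989}.
4637 is closer to x = 5318; 2298 is closer to y = 1989.
So the nearest intersection is the lower-right power point.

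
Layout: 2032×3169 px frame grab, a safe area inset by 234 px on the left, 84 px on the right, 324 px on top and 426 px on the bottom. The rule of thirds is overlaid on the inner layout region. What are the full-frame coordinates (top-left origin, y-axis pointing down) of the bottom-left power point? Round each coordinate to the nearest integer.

(805, 1937)

Content width = 2032 − 234 − 84 = 1714 px; content height = 3169 − 324 − 426 = 2419 px.
Bottom-left is one-third across and two-thirds down within the inner layout region.
x = 234 + 1 × 1714/3 = 234 + 571.33 ≈ 805
y = 324 + 2 × 2419/3 = 324 + 1612.67 ≈ 1937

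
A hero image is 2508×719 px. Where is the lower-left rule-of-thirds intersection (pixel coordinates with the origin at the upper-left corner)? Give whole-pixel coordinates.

(836, 479)

The lower-left point sits one-third of the way across and two-thirds of the way down.
x = 1 × 2508/3 ≈ 836; y = 2 × 719/3 ≈ 479.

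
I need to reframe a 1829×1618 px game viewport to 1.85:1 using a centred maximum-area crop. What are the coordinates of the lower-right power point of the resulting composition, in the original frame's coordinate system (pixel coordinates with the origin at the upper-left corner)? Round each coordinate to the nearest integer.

x = 1219 px, y = 974 px

1829/1618 < 1.85/1, so the 1.85:1 crop keeps the full width 1829 and trims height to 1829 × 1/1.85 = 988.65 px.
Top offset = (1618 − 988.65)/2 = 314.68 px; left offset = 0.
Lower-right is two-thirds across and two-thirds down within the crop:
x = 0.00 + 2 × 1829.00/3 ≈ 1219; y = 314.68 + 2 × 988.65/3 ≈ 974.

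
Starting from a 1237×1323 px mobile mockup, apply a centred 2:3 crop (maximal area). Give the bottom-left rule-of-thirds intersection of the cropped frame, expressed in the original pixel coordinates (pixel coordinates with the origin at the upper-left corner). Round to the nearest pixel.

1237/1323 > 2/3, so the 2:3 crop keeps the full height 1323 and trims width to 1323 × 2/3 = 882.00 px.
Left offset = (1237 − 882.00)/2 = 177.50 px; top offset = 0.
Bottom-left is one-third across and two-thirds down within the crop:
x = 177.50 + 1 × 882.00/3 ≈ 472; y = 0.00 + 2 × 1323.00/3 ≈ 882.

(472, 882)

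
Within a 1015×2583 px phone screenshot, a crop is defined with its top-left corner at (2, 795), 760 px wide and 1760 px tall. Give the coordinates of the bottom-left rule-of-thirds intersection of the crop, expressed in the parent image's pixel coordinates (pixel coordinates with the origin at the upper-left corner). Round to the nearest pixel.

(255, 1968)

One third of the crop width 760 is 253.33 px.
One third of the crop height 1760 is 586.67 px.
The bottom-left point is one-third across and two-thirds down within the crop:
x = 2 + 1 × 253.33 ≈ 255; y = 795 + 2 × 586.67 ≈ 1968.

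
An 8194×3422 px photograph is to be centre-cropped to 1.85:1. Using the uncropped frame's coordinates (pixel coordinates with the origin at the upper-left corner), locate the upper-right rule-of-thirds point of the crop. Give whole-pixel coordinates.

x = 5152 px, y = 1141 px

8194/3422 > 1.85/1, so the 1.85:1 crop keeps the full height 3422 and trims width to 3422 × 1.85/1 = 6330.70 px.
Left offset = (8194 − 6330.70)/2 = 931.65 px; top offset = 0.
Upper-right is two-thirds across and one-third down within the crop:
x = 931.65 + 2 × 6330.70/3 ≈ 5152; y = 0.00 + 1 × 3422.00/3 ≈ 1141.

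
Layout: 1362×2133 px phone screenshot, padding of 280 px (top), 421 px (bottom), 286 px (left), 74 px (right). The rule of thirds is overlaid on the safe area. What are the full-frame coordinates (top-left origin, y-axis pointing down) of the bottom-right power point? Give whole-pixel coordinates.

Content width = 1362 − 286 − 74 = 1002 px; content height = 2133 − 280 − 421 = 1432 px.
Bottom-right is two-thirds across and two-thirds down within the safe area.
x = 286 + 2 × 1002/3 = 286 + 668.00 ≈ 954
y = 280 + 2 × 1432/3 = 280 + 954.67 ≈ 1235

(954, 1235)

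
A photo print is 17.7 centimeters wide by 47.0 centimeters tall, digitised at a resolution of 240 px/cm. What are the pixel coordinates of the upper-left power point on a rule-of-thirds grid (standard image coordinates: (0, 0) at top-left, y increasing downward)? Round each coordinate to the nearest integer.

In pixels the canvas is 17.7 × 240 = 4248 wide and 47.0 × 240 = 11280 tall.
The upper-left point is one-third across and one-third down:
x = 1 × 4248/3 ≈ 1416; y = 1 × 11280/3 ≈ 3760.

(1416, 3760)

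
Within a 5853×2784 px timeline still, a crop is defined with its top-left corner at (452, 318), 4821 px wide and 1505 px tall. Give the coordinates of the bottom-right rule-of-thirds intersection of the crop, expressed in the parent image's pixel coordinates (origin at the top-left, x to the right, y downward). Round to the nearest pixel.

One third of the crop width 4821 is 1607.00 px.
One third of the crop height 1505 is 501.67 px.
The bottom-right point is two-thirds across and two-thirds down within the crop:
x = 452 + 2 × 1607.00 ≈ 3666; y = 318 + 2 × 501.67 ≈ 1321.

(3666, 1321)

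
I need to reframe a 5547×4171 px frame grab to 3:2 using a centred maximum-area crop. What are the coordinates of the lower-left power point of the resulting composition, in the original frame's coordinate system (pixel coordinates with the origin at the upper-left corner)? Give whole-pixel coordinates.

5547/4171 < 3/2, so the 3:2 crop keeps the full width 5547 and trims height to 5547 × 2/3 = 3698.00 px.
Top offset = (4171 − 3698.00)/2 = 236.50 px; left offset = 0.
Lower-left is one-third across and two-thirds down within the crop:
x = 0.00 + 1 × 5547.00/3 ≈ 1849; y = 236.50 + 2 × 3698.00/3 ≈ 2702.

(1849, 2702)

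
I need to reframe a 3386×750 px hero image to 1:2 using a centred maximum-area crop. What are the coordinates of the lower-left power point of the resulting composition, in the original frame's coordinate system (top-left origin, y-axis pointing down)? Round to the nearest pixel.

(1631, 500)

3386/750 > 1/2, so the 1:2 crop keeps the full height 750 and trims width to 750 × 1/2 = 375.00 px.
Left offset = (3386 − 375.00)/2 = 1505.50 px; top offset = 0.
Lower-left is one-third across and two-thirds down within the crop:
x = 1505.50 + 1 × 375.00/3 ≈ 1631; y = 0.00 + 2 × 750.00/3 ≈ 500.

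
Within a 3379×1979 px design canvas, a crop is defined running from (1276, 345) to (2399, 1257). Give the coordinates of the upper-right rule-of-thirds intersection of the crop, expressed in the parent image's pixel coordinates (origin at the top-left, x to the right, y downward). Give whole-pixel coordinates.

Crop width = 2399 − 1276 = 1123 px; one third is 374.33 px.
Crop height = 1257 − 345 = 912 px; one third is 304.00 px.
The upper-right point is two-thirds across and one-third down within the crop:
x = 1276 + 2 × 374.33 ≈ 2025; y = 345 + 1 × 304.00 ≈ 649.

(2025, 649)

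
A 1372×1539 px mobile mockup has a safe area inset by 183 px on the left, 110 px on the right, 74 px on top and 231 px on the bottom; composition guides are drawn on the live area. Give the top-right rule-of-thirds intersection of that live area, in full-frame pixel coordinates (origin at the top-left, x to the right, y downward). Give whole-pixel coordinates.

Content width = 1372 − 183 − 110 = 1079 px; content height = 1539 − 74 − 231 = 1234 px.
Top-right is two-thirds across and one-third down within the live area.
x = 183 + 2 × 1079/3 = 183 + 719.33 ≈ 902
y = 74 + 1 × 1234/3 = 74 + 411.33 ≈ 485

x = 902 px, y = 485 px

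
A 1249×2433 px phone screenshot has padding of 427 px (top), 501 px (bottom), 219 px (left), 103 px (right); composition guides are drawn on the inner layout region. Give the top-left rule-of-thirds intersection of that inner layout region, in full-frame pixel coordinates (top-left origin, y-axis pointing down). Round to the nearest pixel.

Content width = 1249 − 219 − 103 = 927 px; content height = 2433 − 427 − 501 = 1505 px.
Top-left is one-third across and one-third down within the inner layout region.
x = 219 + 1 × 927/3 = 219 + 309.00 ≈ 528
y = 427 + 1 × 1505/3 = 427 + 501.67 ≈ 929

(528, 929)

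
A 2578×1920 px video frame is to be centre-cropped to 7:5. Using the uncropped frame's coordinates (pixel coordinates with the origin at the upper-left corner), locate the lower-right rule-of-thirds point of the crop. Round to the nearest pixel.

2578/1920 < 7/5, so the 7:5 crop keeps the full width 2578 and trims height to 2578 × 5/7 = 1841.43 px.
Top offset = (1920 − 1841.43)/2 = 39.29 px; left offset = 0.
Lower-right is two-thirds across and two-thirds down within the crop:
x = 0.00 + 2 × 2578.00/3 ≈ 1719; y = 39.29 + 2 × 1841.43/3 ≈ 1267.

x = 1719 px, y = 1267 px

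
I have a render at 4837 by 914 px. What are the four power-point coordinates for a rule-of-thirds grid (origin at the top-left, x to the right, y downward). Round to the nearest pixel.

One third of 4837 is 1612.33; one third of 914 is 304.67.
Vertical third lines at x = 1612 and x = 3225; horizontal third lines at y = 305 and y = 609.

(1612, 305), (3225, 305), (1612, 609), (3225, 609)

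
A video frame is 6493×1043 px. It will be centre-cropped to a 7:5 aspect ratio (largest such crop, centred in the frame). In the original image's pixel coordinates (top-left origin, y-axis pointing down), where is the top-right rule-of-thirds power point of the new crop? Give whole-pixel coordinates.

6493/1043 > 7/5, so the 7:5 crop keeps the full height 1043 and trims width to 1043 × 7/5 = 1460.20 px.
Left offset = (6493 − 1460.20)/2 = 2516.40 px; top offset = 0.
Top-right is two-thirds across and one-third down within the crop:
x = 2516.40 + 2 × 1460.20/3 ≈ 3490; y = 0.00 + 1 × 1043.00/3 ≈ 348.

x = 3490 px, y = 348 px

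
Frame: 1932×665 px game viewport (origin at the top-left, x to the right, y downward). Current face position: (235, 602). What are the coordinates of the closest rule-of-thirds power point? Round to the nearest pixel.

(644, 443)

Third lines: x ∈ {644, 1288}, y ∈ {222, 443}.
235 is closer to x = 644; 602 is closer to y = 443.
So the nearest intersection is the lower-left power point.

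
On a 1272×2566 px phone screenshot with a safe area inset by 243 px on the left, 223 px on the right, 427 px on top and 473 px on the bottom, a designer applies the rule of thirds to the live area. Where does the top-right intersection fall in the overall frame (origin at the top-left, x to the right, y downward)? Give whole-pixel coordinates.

Content width = 1272 − 243 − 223 = 806 px; content height = 2566 − 427 − 473 = 1666 px.
Top-right is two-thirds across and one-third down within the live area.
x = 243 + 2 × 806/3 = 243 + 537.33 ≈ 780
y = 427 + 1 × 1666/3 = 427 + 555.33 ≈ 982

(780, 982)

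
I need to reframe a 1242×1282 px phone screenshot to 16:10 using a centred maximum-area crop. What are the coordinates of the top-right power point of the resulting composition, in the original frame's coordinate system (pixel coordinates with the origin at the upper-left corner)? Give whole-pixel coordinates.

1242/1282 < 16/10, so the 16:10 crop keeps the full width 1242 and trims height to 1242 × 10/16 = 776.25 px.
Top offset = (1282 − 776.25)/2 = 252.88 px; left offset = 0.
Top-right is two-thirds across and one-third down within the crop:
x = 0.00 + 2 × 1242.00/3 ≈ 828; y = 252.88 + 1 × 776.25/3 ≈ 512.

x = 828 px, y = 512 px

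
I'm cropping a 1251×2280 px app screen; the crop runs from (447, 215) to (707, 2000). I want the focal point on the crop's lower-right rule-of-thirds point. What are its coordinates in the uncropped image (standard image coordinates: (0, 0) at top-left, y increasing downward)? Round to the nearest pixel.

(620, 1405)

Crop width = 707 − 447 = 260 px; one third is 86.67 px.
Crop height = 2000 − 215 = 1785 px; one third is 595.00 px.
The lower-right point is two-thirds across and two-thirds down within the crop:
x = 447 + 2 × 86.67 ≈ 620; y = 215 + 2 × 595.00 ≈ 1405.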